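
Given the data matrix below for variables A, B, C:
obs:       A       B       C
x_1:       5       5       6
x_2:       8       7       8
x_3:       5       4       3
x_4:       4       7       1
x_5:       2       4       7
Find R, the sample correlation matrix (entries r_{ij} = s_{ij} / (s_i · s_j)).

Step 1 — column means:
  mean(A) = (5 + 8 + 5 + 4 + 2) / 5 = 24/5 = 4.8
  mean(B) = (5 + 7 + 4 + 7 + 4) / 5 = 27/5 = 5.4
  mean(C) = (6 + 8 + 3 + 1 + 7) / 5 = 25/5 = 5

Step 2 — sample variances and covariances s[i,j] = (1/(n-1)) · Σ_k (x_{k,i} - mean_i) · (x_{k,j} - mean_j), with n-1 = 4:
  s[A,A] = ((0.2)·(0.2) + (3.2)·(3.2) + (0.2)·(0.2) + (-0.8)·(-0.8) + (-2.8)·(-2.8)) / 4 = 18.8/4 = 4.7
  s[A,B] = ((0.2)·(-0.4) + (3.2)·(1.6) + (0.2)·(-1.4) + (-0.8)·(1.6) + (-2.8)·(-1.4)) / 4 = 7.4/4 = 1.85
  s[A,C] = ((0.2)·(1) + (3.2)·(3) + (0.2)·(-2) + (-0.8)·(-4) + (-2.8)·(2)) / 4 = 7/4 = 1.75
  s[B,B] = ((-0.4)·(-0.4) + (1.6)·(1.6) + (-1.4)·(-1.4) + (1.6)·(1.6) + (-1.4)·(-1.4)) / 4 = 9.2/4 = 2.3
  s[B,C] = ((-0.4)·(1) + (1.6)·(3) + (-1.4)·(-2) + (1.6)·(-4) + (-1.4)·(2)) / 4 = -2/4 = -0.5
  s[C,C] = ((1)·(1) + (3)·(3) + (-2)·(-2) + (-4)·(-4) + (2)·(2)) / 4 = 34/4 = 8.5
  Sample standard deviations s_i = √(s[i,i]):
  s(A) = √(4.7) = 2.1679
  s(B) = √(2.3) = 1.5166
  s(C) = √(8.5) = 2.9155

Step 3 — r_{ij} = s_{ij} / (s_i · s_j):
  r[A,A] = 1 (diagonal).
  r[A,B] = 1.85 / (2.1679 · 1.5166) = 1.85 / 3.2879 = 0.5627
  r[A,C] = 1.75 / (2.1679 · 2.9155) = 1.75 / 6.3206 = 0.2769
  r[B,B] = 1 (diagonal).
  r[B,C] = -0.5 / (1.5166 · 2.9155) = -0.5 / 4.4215 = -0.1131
  r[C,C] = 1 (diagonal).

R is symmetric with unit diagonal. Assembling:

R = [[1, 0.5627, 0.2769],
 [0.5627, 1, -0.1131],
 [0.2769, -0.1131, 1]]


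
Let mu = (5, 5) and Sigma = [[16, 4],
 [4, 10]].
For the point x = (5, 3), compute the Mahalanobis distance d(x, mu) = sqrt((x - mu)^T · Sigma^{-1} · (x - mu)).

Step 1 — centre the observation: (x - mu) = (0, -2).

Step 2 — invert Sigma. det(Sigma) = 16·10 - (4)² = 144.
  Sigma^{-1} = (1/det) · [[d, -b], [-b, a]] = [[0.0694, -0.0278],
 [-0.0278, 0.1111]].

Step 3 — form the quadratic (x - mu)^T · Sigma^{-1} · (x - mu):
  Sigma^{-1} · (x - mu) = (0.0556, -0.2222).
  (x - mu)^T · [Sigma^{-1} · (x - mu)] = (0)·(0.0556) + (-2)·(-0.2222) = 0.4444.

Step 4 — take square root: d = √(0.4444) ≈ 0.6667.

d(x, mu) = √(0.4444) ≈ 0.6667


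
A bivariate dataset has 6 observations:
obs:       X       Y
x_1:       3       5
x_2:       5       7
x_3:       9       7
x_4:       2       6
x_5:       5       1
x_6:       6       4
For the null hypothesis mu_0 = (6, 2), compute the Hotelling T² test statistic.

Step 1 — sample mean vector:
  mean(X) = (3 + 5 + 9 + 2 + 5 + 6) / 6 = 30/6 = 5
  mean(Y) = (5 + 7 + 7 + 6 + 1 + 4) / 6 = 30/6 = 5
  x̄ = (5, 5),  deviation x̄ - mu_0 = (5, 5) - (6, 2) = (-1, 3).

Step 2 — sample covariance matrix, S[i,j] = (1/(n-1)) · Σ_k (x_{k,i} - mean_i) · (x_{k,j} - mean_j), divisor n-1 = 5:
  S[X,X] = ((-2)·(-2) + (0)·(0) + (4)·(4) + (-3)·(-3) + (0)·(0) + (1)·(1)) / 5 = 30/5 = 6
  S[X,Y] = ((-2)·(0) + (0)·(2) + (4)·(2) + (-3)·(1) + (0)·(-4) + (1)·(-1)) / 5 = 4/5 = 0.8
  S[Y,Y] = ((0)·(0) + (2)·(2) + (2)·(2) + (1)·(1) + (-4)·(-4) + (-1)·(-1)) / 5 = 26/5 = 5.2
  S = [[6, 0.8],
 [0.8, 5.2]].

Step 3 — invert S. det(S) = 6·5.2 - (0.8)² = 30.56.
  S^{-1} = (1/det) · [[d, -b], [-b, a]] = [[0.1702, -0.0262],
 [-0.0262, 0.1963]].

Step 4 — quadratic form (x̄ - mu_0)^T · S^{-1} · (x̄ - mu_0):
  S^{-1} · (x̄ - mu_0) = (-0.2487, 0.6152),
  (x̄ - mu_0)^T · [...] = (-1)·(-0.2487) + (3)·(0.6152) = 2.0942.

Step 5 — scale by n: T² = 6 · 2.0942 = 12.5654.

T² ≈ 12.5654


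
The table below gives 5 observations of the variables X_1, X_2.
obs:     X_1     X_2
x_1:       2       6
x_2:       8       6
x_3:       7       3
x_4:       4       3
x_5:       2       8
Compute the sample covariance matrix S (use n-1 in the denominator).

Step 1 — column means:
  mean(X_1) = (2 + 8 + 7 + 4 + 2) / 5 = 23/5 = 4.6
  mean(X_2) = (6 + 6 + 3 + 3 + 8) / 5 = 26/5 = 5.2

Step 2 — sample covariance S[i,j] = (1/(n-1)) · Σ_k (x_{k,i} - mean_i) · (x_{k,j} - mean_j), with n-1 = 4.
  S[X_1,X_1] = ((-2.6)·(-2.6) + (3.4)·(3.4) + (2.4)·(2.4) + (-0.6)·(-0.6) + (-2.6)·(-2.6)) / 4 = 31.2/4 = 7.8
  S[X_1,X_2] = ((-2.6)·(0.8) + (3.4)·(0.8) + (2.4)·(-2.2) + (-0.6)·(-2.2) + (-2.6)·(2.8)) / 4 = -10.6/4 = -2.65
  S[X_2,X_2] = ((0.8)·(0.8) + (0.8)·(0.8) + (-2.2)·(-2.2) + (-2.2)·(-2.2) + (2.8)·(2.8)) / 4 = 18.8/4 = 4.7

S is symmetric (S[j,i] = S[i,j]). Assembling:

S = [[7.8, -2.65],
 [-2.65, 4.7]]


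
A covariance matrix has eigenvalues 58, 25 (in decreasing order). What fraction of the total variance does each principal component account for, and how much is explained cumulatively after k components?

Step 1 — total variance = trace(Sigma) = Σ λ_i = 58 + 25 = 83.

Step 2 — fraction explained by component i = λ_i / Σ λ:
  PC1: 58/83 = 0.6988
  PC2: 25/83 = 0.3012

Step 3 — cumulative fraction after k components = (λ_1 + ... + λ_k) / Σ λ:
  k = 1: 58/83 = 0.6988
  k = 2: (58 + 25)/83 = 83/83 = 1

Summary (fraction, with percent):

explained: PC1 0.6988 (69.88%), PC2 0.3012 (30.12%);  cumulative: 0.6988, 1


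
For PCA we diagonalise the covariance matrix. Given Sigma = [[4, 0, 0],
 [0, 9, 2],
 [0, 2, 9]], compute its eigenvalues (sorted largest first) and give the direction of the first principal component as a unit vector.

Step 1 — characteristic polynomial p(λ) = det(λI - Sigma) = λ³ - tr·λ² + c_1·λ - det, where tr = trace, c_1 = sum of the principal 2×2 minors, det = det(Sigma):
  tr = 4 + 9 + 9 = 22,
  c_1 = (4·9 - (0)²) + (4·9 - (0)²) + (9·9 - (2)²) = 36 + 36 + 77 = 149,
  det = 4·(9·9 - (2)²) - (0)·((0)·9 - (2)·(0)) + (0)·((0)·(2) - 9·(0)) = 4·(77) - (0)·(0) + (0)·(0) = 308.
  So p(λ) = λ³ - 22λ² + 149λ - 308.
Step 2 — look for an integer root (rational root theorem: any rational root is an integer divisor of 308). Testing λ = 4:
  p(4) = 64 - 352 + 596 - 308 = 0  ✓
  Dividing out (λ - 4): p(λ) = (λ - 4)(λ² - 18λ + 77).
Step 3 — remaining eigenvalues from the quadratic λ² - 18λ + 77 = 0:
  Δ = 18² - 4·77 = 324 - 308 = 16,  λ = (18 ± √16)/2 = (18 ± 4)/2 = 11 or 7.
  Sorted: λ_1 = 11,  λ_2 = 7,  λ_3 = 4  (check: sum = 22 = tr ✓).

Step 4 — unit eigenvector for λ_1 = 11: v spans the null space of (Sigma - λ_1 I), whose rows are
  r_1 = (-7, 0, 0),  r_2 = (0, -2, 2),  r_3 = (0, 2, -2).
  v is orthogonal to every row, so take v ∝ r_1 × r_2 = ((0)·(2) - (0)·(-2), (0)·(0) - (-7)·(2), (-7)·(-2) - (0)·(0)) = (0, 14, 14).
  Rescale (divide by 14): u = (0, 1, 1).
  ||u|| = √((0)² + (1)² + (1)²) = √(2) ≈ 1.4142,  v_1 = u/||u|| ≈ (0, 0.7071, 0.7071) (||v_1|| = 1).

λ_1 = 11,  λ_2 = 7,  λ_3 = 4;  v_1 ≈ (0, 0.7071, 0.7071)


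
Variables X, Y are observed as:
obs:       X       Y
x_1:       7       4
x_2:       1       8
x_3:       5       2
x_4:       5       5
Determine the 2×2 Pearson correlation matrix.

Step 1 — column means:
  mean(X) = (7 + 1 + 5 + 5) / 4 = 18/4 = 4.5
  mean(Y) = (4 + 8 + 2 + 5) / 4 = 19/4 = 4.75

Step 2 — sample variances and covariances s[i,j] = (1/(n-1)) · Σ_k (x_{k,i} - mean_i) · (x_{k,j} - mean_j), with n-1 = 3:
  s[X,X] = ((2.5)·(2.5) + (-3.5)·(-3.5) + (0.5)·(0.5) + (0.5)·(0.5)) / 3 = 19/3 = 6.3333
  s[X,Y] = ((2.5)·(-0.75) + (-3.5)·(3.25) + (0.5)·(-2.75) + (0.5)·(0.25)) / 3 = -14.5/3 = -4.8333
  s[Y,Y] = ((-0.75)·(-0.75) + (3.25)·(3.25) + (-2.75)·(-2.75) + (0.25)·(0.25)) / 3 = 18.75/3 = 6.25
  Sample standard deviations s_i = √(s[i,i]):
  s(X) = √(6.3333) = 2.5166
  s(Y) = √(6.25) = 2.5

Step 3 — r_{ij} = s_{ij} / (s_i · s_j):
  r[X,X] = 1 (diagonal).
  r[X,Y] = -4.8333 / (2.5166 · 2.5) = -4.8333 / 6.2915 = -0.7682
  r[Y,Y] = 1 (diagonal).

R is symmetric with unit diagonal. Assembling:

R = [[1, -0.7682],
 [-0.7682, 1]]


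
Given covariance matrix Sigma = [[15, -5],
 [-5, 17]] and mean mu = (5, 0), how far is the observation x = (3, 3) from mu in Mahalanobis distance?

Step 1 — centre the observation: (x - mu) = (-2, 3).

Step 2 — invert Sigma. det(Sigma) = 15·17 - (-5)² = 230.
  Sigma^{-1} = (1/det) · [[d, -b], [-b, a]] = [[0.0739, 0.0217],
 [0.0217, 0.0652]].

Step 3 — form the quadratic (x - mu)^T · Sigma^{-1} · (x - mu):
  Sigma^{-1} · (x - mu) = (-0.0826, 0.1522).
  (x - mu)^T · [Sigma^{-1} · (x - mu)] = (-2)·(-0.0826) + (3)·(0.1522) = 0.6217.

Step 4 — take square root: d = √(0.6217) ≈ 0.7885.

d(x, mu) = √(0.6217) ≈ 0.7885


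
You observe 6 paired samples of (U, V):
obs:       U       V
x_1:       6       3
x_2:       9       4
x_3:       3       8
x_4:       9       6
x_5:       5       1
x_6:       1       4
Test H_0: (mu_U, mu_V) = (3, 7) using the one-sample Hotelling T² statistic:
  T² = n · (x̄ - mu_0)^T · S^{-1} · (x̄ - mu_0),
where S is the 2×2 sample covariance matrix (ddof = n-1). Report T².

Step 1 — sample mean vector:
  mean(U) = (6 + 9 + 3 + 9 + 5 + 1) / 6 = 33/6 = 5.5
  mean(V) = (3 + 4 + 8 + 6 + 1 + 4) / 6 = 26/6 = 4.3333
  x̄ = (5.5, 4.3333),  deviation x̄ - mu_0 = (5.5, 4.3333) - (3, 7) = (2.5, -2.6667).

Step 2 — sample covariance matrix, S[i,j] = (1/(n-1)) · Σ_k (x_{k,i} - mean_i) · (x_{k,j} - mean_j), divisor n-1 = 5:
  S[U,U] = ((0.5)·(0.5) + (3.5)·(3.5) + (-2.5)·(-2.5) + (3.5)·(3.5) + (-0.5)·(-0.5) + (-4.5)·(-4.5)) / 5 = 51.5/5 = 10.3
  S[U,V] = ((0.5)·(-1.3333) + (3.5)·(-0.3333) + (-2.5)·(3.6667) + (3.5)·(1.6667) + (-0.5)·(-3.3333) + (-4.5)·(-0.3333)) / 5 = -2/5 = -0.4
  S[V,V] = ((-1.3333)·(-1.3333) + (-0.3333)·(-0.3333) + (3.6667)·(3.6667) + (1.6667)·(1.6667) + (-3.3333)·(-3.3333) + (-0.3333)·(-0.3333)) / 5 = 29.3333/5 = 5.8667
  S = [[10.3, -0.4],
 [-0.4, 5.8667]].

Step 3 — invert S. det(S) = 10.3·5.8667 - (-0.4)² = 60.2667.
  S^{-1} = (1/det) · [[d, -b], [-b, a]] = [[0.0973, 0.0066],
 [0.0066, 0.1709]].

Step 4 — quadratic form (x̄ - mu_0)^T · S^{-1} · (x̄ - mu_0):
  S^{-1} · (x̄ - mu_0) = (0.2257, -0.4392),
  (x̄ - mu_0)^T · [...] = (2.5)·(0.2257) + (-2.6667)·(-0.4392) = 1.7353.

Step 5 — scale by n: T² = 6 · 1.7353 = 10.4115.

T² ≈ 10.4115


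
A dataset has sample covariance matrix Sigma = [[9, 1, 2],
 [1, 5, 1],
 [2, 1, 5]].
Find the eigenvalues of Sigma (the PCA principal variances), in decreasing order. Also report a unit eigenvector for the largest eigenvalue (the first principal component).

Step 1 — characteristic polynomial p(λ) = det(λI - Sigma) = λ³ - tr·λ² + c_1·λ - det, where tr = trace, c_1 = sum of the principal 2×2 minors, det = det(Sigma):
  tr = 9 + 5 + 5 = 19,
  c_1 = (9·5 - (1)²) + (9·5 - (2)²) + (5·5 - (1)²) = 44 + 41 + 24 = 109,
  det = 9·(5·5 - (1)²) - (1)·((1)·5 - (1)·(2)) + (2)·((1)·(1) - 5·(2)) = 9·(24) - (1)·(3) + (2)·(-9) = 195.
  So p(λ) = λ³ - 19λ² + 109λ - 195.
Step 2 — look for an integer root (rational root theorem: any rational root is an integer divisor of 195). Testing λ = 5:
  p(5) = 125 - 475 + 545 - 195 = 0  ✓
  Dividing out (λ - 5): p(λ) = (λ - 5)(λ² - 14λ + 39).
Step 3 — remaining eigenvalues from the quadratic λ² - 14λ + 39 = 0:
  Δ = 14² - 4·39 = 196 - 156 = 40,  λ = (14 ± √40)/2 = (14 ± 6.3246)/2 ≈ 10.1623 or 3.8377.
  Sorted: λ_1 = 10.1623,  λ_2 = 5,  λ_3 = 3.8377  (check: sum = 19 = tr ✓).

Step 4 — unit eigenvector for λ_1 ≈ 10.1623: v spans the null space of (Sigma - λ_1 I), whose rows are
  r_1 = (-1.1623, 1, 2),  r_2 = (1, -5.1623, 1),  r_3 = (2, 1, -5.1623).
  v is orthogonal to every row, so take v ∝ r_1 × r_2 = ((1)·(1) - (2)·(-5.1623), (2)·(1) - (-1.1623)·(1), (-1.1623)·(-5.1623) - (1)·(1)) ≈ (11.3246, 3.1623, 5).
  Let u = (11.3246, 3.1623, 5).
  ||u|| = √((11.3246)² + (3.1623)² + (5)²) = √(163.2456) ≈ 12.7768,  v_1 = u/||u|| ≈ (0.8863, 0.2475, 0.3913) (||v_1|| = 1).

λ_1 = 10.1623,  λ_2 = 5,  λ_3 = 3.8377;  v_1 ≈ (0.8863, 0.2475, 0.3913)


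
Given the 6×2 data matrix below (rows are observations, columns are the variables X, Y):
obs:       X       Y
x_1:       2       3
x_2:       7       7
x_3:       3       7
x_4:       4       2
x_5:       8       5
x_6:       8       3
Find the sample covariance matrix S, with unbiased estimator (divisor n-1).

Step 1 — column means:
  mean(X) = (2 + 7 + 3 + 4 + 8 + 8) / 6 = 32/6 = 5.3333
  mean(Y) = (3 + 7 + 7 + 2 + 5 + 3) / 6 = 27/6 = 4.5

Step 2 — sample covariance S[i,j] = (1/(n-1)) · Σ_k (x_{k,i} - mean_i) · (x_{k,j} - mean_j), with n-1 = 5.
  S[X,X] = ((-3.3333)·(-3.3333) + (1.6667)·(1.6667) + (-2.3333)·(-2.3333) + (-1.3333)·(-1.3333) + (2.6667)·(2.6667) + (2.6667)·(2.6667)) / 5 = 35.3333/5 = 7.0667
  S[X,Y] = ((-3.3333)·(-1.5) + (1.6667)·(2.5) + (-2.3333)·(2.5) + (-1.3333)·(-2.5) + (2.6667)·(0.5) + (2.6667)·(-1.5)) / 5 = 4/5 = 0.8
  S[Y,Y] = ((-1.5)·(-1.5) + (2.5)·(2.5) + (2.5)·(2.5) + (-2.5)·(-2.5) + (0.5)·(0.5) + (-1.5)·(-1.5)) / 5 = 23.5/5 = 4.7

S is symmetric (S[j,i] = S[i,j]). Assembling:

S = [[7.0667, 0.8],
 [0.8, 4.7]]


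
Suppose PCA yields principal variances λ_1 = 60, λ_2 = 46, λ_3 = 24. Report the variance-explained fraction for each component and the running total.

Step 1 — total variance = trace(Sigma) = Σ λ_i = 60 + 46 + 24 = 130.

Step 2 — fraction explained by component i = λ_i / Σ λ:
  PC1: 60/130 = 0.4615
  PC2: 46/130 = 0.3538
  PC3: 24/130 = 0.1846

Step 3 — cumulative fraction after k components = (λ_1 + ... + λ_k) / Σ λ:
  k = 1: 60/130 = 0.4615
  k = 2: (60 + 46)/130 = 106/130 = 0.8154
  k = 3: (60 + 46 + 24)/130 = 130/130 = 1

Summary (fraction, with percent):

explained: PC1 0.4615 (46.15%), PC2 0.3538 (35.38%), PC3 0.1846 (18.46%);  cumulative: 0.4615, 0.8154, 1


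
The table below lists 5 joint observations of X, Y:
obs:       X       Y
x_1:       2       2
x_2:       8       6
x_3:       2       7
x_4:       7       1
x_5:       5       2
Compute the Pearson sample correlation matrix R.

Step 1 — column means:
  mean(X) = (2 + 8 + 2 + 7 + 5) / 5 = 24/5 = 4.8
  mean(Y) = (2 + 6 + 7 + 1 + 2) / 5 = 18/5 = 3.6

Step 2 — sample variances and covariances s[i,j] = (1/(n-1)) · Σ_k (x_{k,i} - mean_i) · (x_{k,j} - mean_j), with n-1 = 4:
  s[X,X] = ((-2.8)·(-2.8) + (3.2)·(3.2) + (-2.8)·(-2.8) + (2.2)·(2.2) + (0.2)·(0.2)) / 4 = 30.8/4 = 7.7
  s[X,Y] = ((-2.8)·(-1.6) + (3.2)·(2.4) + (-2.8)·(3.4) + (2.2)·(-2.6) + (0.2)·(-1.6)) / 4 = -3.4/4 = -0.85
  s[Y,Y] = ((-1.6)·(-1.6) + (2.4)·(2.4) + (3.4)·(3.4) + (-2.6)·(-2.6) + (-1.6)·(-1.6)) / 4 = 29.2/4 = 7.3
  Sample standard deviations s_i = √(s[i,i]):
  s(X) = √(7.7) = 2.7749
  s(Y) = √(7.3) = 2.7019

Step 3 — r_{ij} = s_{ij} / (s_i · s_j):
  r[X,X] = 1 (diagonal).
  r[X,Y] = -0.85 / (2.7749 · 2.7019) = -0.85 / 7.4973 = -0.1134
  r[Y,Y] = 1 (diagonal).

R is symmetric with unit diagonal. Assembling:

R = [[1, -0.1134],
 [-0.1134, 1]]


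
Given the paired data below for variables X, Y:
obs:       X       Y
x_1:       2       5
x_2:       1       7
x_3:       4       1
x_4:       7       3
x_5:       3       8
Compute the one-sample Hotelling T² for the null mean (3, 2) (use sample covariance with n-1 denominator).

Step 1 — sample mean vector:
  mean(X) = (2 + 1 + 4 + 7 + 3) / 5 = 17/5 = 3.4
  mean(Y) = (5 + 7 + 1 + 3 + 8) / 5 = 24/5 = 4.8
  x̄ = (3.4, 4.8),  deviation x̄ - mu_0 = (3.4, 4.8) - (3, 2) = (0.4, 2.8).

Step 2 — sample covariance matrix, S[i,j] = (1/(n-1)) · Σ_k (x_{k,i} - mean_i) · (x_{k,j} - mean_j), divisor n-1 = 4:
  S[X,X] = ((-1.4)·(-1.4) + (-2.4)·(-2.4) + (0.6)·(0.6) + (3.6)·(3.6) + (-0.4)·(-0.4)) / 4 = 21.2/4 = 5.3
  S[X,Y] = ((-1.4)·(0.2) + (-2.4)·(2.2) + (0.6)·(-3.8) + (3.6)·(-1.8) + (-0.4)·(3.2)) / 4 = -15.6/4 = -3.9
  S[Y,Y] = ((0.2)·(0.2) + (2.2)·(2.2) + (-3.8)·(-3.8) + (-1.8)·(-1.8) + (3.2)·(3.2)) / 4 = 32.8/4 = 8.2
  S = [[5.3, -3.9],
 [-3.9, 8.2]].

Step 3 — invert S. det(S) = 5.3·8.2 - (-3.9)² = 28.25.
  S^{-1} = (1/det) · [[d, -b], [-b, a]] = [[0.2903, 0.1381],
 [0.1381, 0.1876]].

Step 4 — quadratic form (x̄ - mu_0)^T · S^{-1} · (x̄ - mu_0):
  S^{-1} · (x̄ - mu_0) = (0.5027, 0.5805),
  (x̄ - mu_0)^T · [...] = (0.4)·(0.5027) + (2.8)·(0.5805) = 1.8265.

Step 5 — scale by n: T² = 5 · 1.8265 = 9.1327.

T² ≈ 9.1327


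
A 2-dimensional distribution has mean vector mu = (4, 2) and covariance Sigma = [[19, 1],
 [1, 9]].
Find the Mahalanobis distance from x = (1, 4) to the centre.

Step 1 — centre the observation: (x - mu) = (-3, 2).

Step 2 — invert Sigma. det(Sigma) = 19·9 - (1)² = 170.
  Sigma^{-1} = (1/det) · [[d, -b], [-b, a]] = [[0.0529, -0.0059],
 [-0.0059, 0.1118]].

Step 3 — form the quadratic (x - mu)^T · Sigma^{-1} · (x - mu):
  Sigma^{-1} · (x - mu) = (-0.1706, 0.2412).
  (x - mu)^T · [Sigma^{-1} · (x - mu)] = (-3)·(-0.1706) + (2)·(0.2412) = 0.9941.

Step 4 — take square root: d = √(0.9941) ≈ 0.9971.

d(x, mu) = √(0.9941) ≈ 0.9971


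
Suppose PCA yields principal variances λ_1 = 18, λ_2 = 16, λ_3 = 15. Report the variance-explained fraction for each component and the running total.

Step 1 — total variance = trace(Sigma) = Σ λ_i = 18 + 16 + 15 = 49.

Step 2 — fraction explained by component i = λ_i / Σ λ:
  PC1: 18/49 = 0.3673
  PC2: 16/49 = 0.3265
  PC3: 15/49 = 0.3061

Step 3 — cumulative fraction after k components = (λ_1 + ... + λ_k) / Σ λ:
  k = 1: 18/49 = 0.3673
  k = 2: (18 + 16)/49 = 34/49 = 0.6939
  k = 3: (18 + 16 + 15)/49 = 49/49 = 1

Summary (fraction, with percent):

explained: PC1 0.3673 (36.73%), PC2 0.3265 (32.65%), PC3 0.3061 (30.61%);  cumulative: 0.3673, 0.6939, 1


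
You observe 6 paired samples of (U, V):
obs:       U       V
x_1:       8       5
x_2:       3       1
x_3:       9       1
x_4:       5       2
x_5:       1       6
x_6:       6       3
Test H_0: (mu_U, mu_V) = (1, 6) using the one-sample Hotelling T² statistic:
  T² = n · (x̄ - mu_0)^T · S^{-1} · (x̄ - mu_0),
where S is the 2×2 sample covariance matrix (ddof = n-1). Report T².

Step 1 — sample mean vector:
  mean(U) = (8 + 3 + 9 + 5 + 1 + 6) / 6 = 32/6 = 5.3333
  mean(V) = (5 + 1 + 1 + 2 + 6 + 3) / 6 = 18/6 = 3
  x̄ = (5.3333, 3),  deviation x̄ - mu_0 = (5.3333, 3) - (1, 6) = (4.3333, -3).

Step 2 — sample covariance matrix, S[i,j] = (1/(n-1)) · Σ_k (x_{k,i} - mean_i) · (x_{k,j} - mean_j), divisor n-1 = 5:
  S[U,U] = ((2.6667)·(2.6667) + (-2.3333)·(-2.3333) + (3.6667)·(3.6667) + (-0.3333)·(-0.3333) + (-4.3333)·(-4.3333) + (0.6667)·(0.6667)) / 5 = 45.3333/5 = 9.0667
  S[U,V] = ((2.6667)·(2) + (-2.3333)·(-2) + (3.6667)·(-2) + (-0.3333)·(-1) + (-4.3333)·(3) + (0.6667)·(0)) / 5 = -10/5 = -2
  S[V,V] = ((2)·(2) + (-2)·(-2) + (-2)·(-2) + (-1)·(-1) + (3)·(3) + (0)·(0)) / 5 = 22/5 = 4.4
  S = [[9.0667, -2],
 [-2, 4.4]].

Step 3 — invert S. det(S) = 9.0667·4.4 - (-2)² = 35.8933.
  S^{-1} = (1/det) · [[d, -b], [-b, a]] = [[0.1226, 0.0557],
 [0.0557, 0.2526]].

Step 4 — quadratic form (x̄ - mu_0)^T · S^{-1} · (x̄ - mu_0):
  S^{-1} · (x̄ - mu_0) = (0.364, -0.5163),
  (x̄ - mu_0)^T · [...] = (4.3333)·(0.364) + (-3)·(-0.5163) = 3.1265.

Step 5 — scale by n: T² = 6 · 3.1265 = 18.7593.

T² ≈ 18.7593


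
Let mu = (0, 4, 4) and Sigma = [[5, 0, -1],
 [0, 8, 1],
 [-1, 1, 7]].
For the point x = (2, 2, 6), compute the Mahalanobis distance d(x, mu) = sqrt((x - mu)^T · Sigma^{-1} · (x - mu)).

Step 1 — centre the observation: (x - mu) = (2, -2, 2).

Step 2 — invert Sigma (cofactor / det for 3×3, or solve directly):
  Sigma^{-1} = [[0.206, -0.0037, 0.03],
 [-0.0037, 0.1273, -0.0187],
 [0.03, -0.0187, 0.1498]].

Step 3 — form the quadratic (x - mu)^T · Sigma^{-1} · (x - mu):
  Sigma^{-1} · (x - mu) = (0.4794, -0.2996, 0.397).
  (x - mu)^T · [Sigma^{-1} · (x - mu)] = (2)·(0.4794) + (-2)·(-0.2996) + (2)·(0.397) = 2.3521.

Step 4 — take square root: d = √(2.3521) ≈ 1.5336.

d(x, mu) = √(2.3521) ≈ 1.5336


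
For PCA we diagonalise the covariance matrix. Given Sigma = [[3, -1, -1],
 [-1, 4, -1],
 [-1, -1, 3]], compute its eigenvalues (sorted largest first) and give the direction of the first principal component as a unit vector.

Step 1 — characteristic polynomial p(λ) = det(λI - Sigma) = λ³ - tr·λ² + c_1·λ - det, where tr = trace, c_1 = sum of the principal 2×2 minors, det = det(Sigma):
  tr = 3 + 4 + 3 = 10,
  c_1 = (3·4 - (-1)²) + (3·3 - (-1)²) + (4·3 - (-1)²) = 11 + 8 + 11 = 30,
  det = 3·(4·3 - (-1)²) - (-1)·((-1)·3 - (-1)·(-1)) + (-1)·((-1)·(-1) - 4·(-1)) = 3·(11) - (-1)·(-4) + (-1)·(5) = 24.
  So p(λ) = λ³ - 10λ² + 30λ - 24.
Step 2 — look for an integer root (rational root theorem: any rational root is an integer divisor of 24). Testing λ = 4:
  p(4) = 64 - 160 + 120 - 24 = 0  ✓
  Dividing out (λ - 4): p(λ) = (λ - 4)(λ² - 6λ + 6).
Step 3 — remaining eigenvalues from the quadratic λ² - 6λ + 6 = 0:
  Δ = 6² - 4·6 = 36 - 24 = 12,  λ = (6 ± √12)/2 = (6 ± 3.4641)/2 ≈ 4.7321 or 1.2679.
  Sorted: λ_1 = 4.7321,  λ_2 = 4,  λ_3 = 1.2679  (check: sum = 10 = tr ✓).

Step 4 — unit eigenvector for λ_1 ≈ 4.7321: v spans the null space of (Sigma - λ_1 I), whose rows are
  r_1 = (-1.7321, -1, -1),  r_2 = (-1, -0.7321, -1),  r_3 = (-1, -1, -1.7321).
  v is orthogonal to every row, so take v ∝ r_1 × r_2 = ((-1)·(-1) - (-1)·(-0.7321), (-1)·(-1) - (-1.7321)·(-1), (-1.7321)·(-0.7321) - (-1)·(-1)) ≈ (0.2679, -0.7321, 0.2679).
  Let u = (0.2679, -0.7321, 0.2679).
  ||u|| = √((0.2679)² + (-0.7321)² + (0.2679)²) = √(0.6795) ≈ 0.8243,  v_1 = u/||u|| ≈ (0.3251, -0.8881, 0.3251) (||v_1|| = 1).

λ_1 = 4.7321,  λ_2 = 4,  λ_3 = 1.2679;  v_1 ≈ (0.3251, -0.8881, 0.3251)


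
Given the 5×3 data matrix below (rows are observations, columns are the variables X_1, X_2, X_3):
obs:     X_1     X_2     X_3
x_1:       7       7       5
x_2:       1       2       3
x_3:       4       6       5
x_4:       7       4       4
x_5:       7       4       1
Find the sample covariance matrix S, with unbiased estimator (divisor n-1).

Step 1 — column means:
  mean(X_1) = (7 + 1 + 4 + 7 + 7) / 5 = 26/5 = 5.2
  mean(X_2) = (7 + 2 + 6 + 4 + 4) / 5 = 23/5 = 4.6
  mean(X_3) = (5 + 3 + 5 + 4 + 1) / 5 = 18/5 = 3.6

Step 2 — sample covariance S[i,j] = (1/(n-1)) · Σ_k (x_{k,i} - mean_i) · (x_{k,j} - mean_j), with n-1 = 4.
  S[X_1,X_1] = ((1.8)·(1.8) + (-4.2)·(-4.2) + (-1.2)·(-1.2) + (1.8)·(1.8) + (1.8)·(1.8)) / 4 = 28.8/4 = 7.2
  S[X_1,X_2] = ((1.8)·(2.4) + (-4.2)·(-2.6) + (-1.2)·(1.4) + (1.8)·(-0.6) + (1.8)·(-0.6)) / 4 = 11.4/4 = 2.85
  S[X_1,X_3] = ((1.8)·(1.4) + (-4.2)·(-0.6) + (-1.2)·(1.4) + (1.8)·(0.4) + (1.8)·(-2.6)) / 4 = -0.6/4 = -0.15
  S[X_2,X_2] = ((2.4)·(2.4) + (-2.6)·(-2.6) + (1.4)·(1.4) + (-0.6)·(-0.6) + (-0.6)·(-0.6)) / 4 = 15.2/4 = 3.8
  S[X_2,X_3] = ((2.4)·(1.4) + (-2.6)·(-0.6) + (1.4)·(1.4) + (-0.6)·(0.4) + (-0.6)·(-2.6)) / 4 = 8.2/4 = 2.05
  S[X_3,X_3] = ((1.4)·(1.4) + (-0.6)·(-0.6) + (1.4)·(1.4) + (0.4)·(0.4) + (-2.6)·(-2.6)) / 4 = 11.2/4 = 2.8

S is symmetric (S[j,i] = S[i,j]). Assembling:

S = [[7.2, 2.85, -0.15],
 [2.85, 3.8, 2.05],
 [-0.15, 2.05, 2.8]]


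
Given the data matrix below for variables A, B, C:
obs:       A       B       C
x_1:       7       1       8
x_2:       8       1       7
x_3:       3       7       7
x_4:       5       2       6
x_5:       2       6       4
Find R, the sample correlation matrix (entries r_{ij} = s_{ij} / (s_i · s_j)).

Step 1 — column means:
  mean(A) = (7 + 8 + 3 + 5 + 2) / 5 = 25/5 = 5
  mean(B) = (1 + 1 + 7 + 2 + 6) / 5 = 17/5 = 3.4
  mean(C) = (8 + 7 + 7 + 6 + 4) / 5 = 32/5 = 6.4

Step 2 — sample variances and covariances s[i,j] = (1/(n-1)) · Σ_k (x_{k,i} - mean_i) · (x_{k,j} - mean_j), with n-1 = 4:
  s[A,A] = ((2)·(2) + (3)·(3) + (-2)·(-2) + (0)·(0) + (-3)·(-3)) / 4 = 26/4 = 6.5
  s[A,B] = ((2)·(-2.4) + (3)·(-2.4) + (-2)·(3.6) + (0)·(-1.4) + (-3)·(2.6)) / 4 = -27/4 = -6.75
  s[A,C] = ((2)·(1.6) + (3)·(0.6) + (-2)·(0.6) + (0)·(-0.4) + (-3)·(-2.4)) / 4 = 11/4 = 2.75
  s[B,B] = ((-2.4)·(-2.4) + (-2.4)·(-2.4) + (3.6)·(3.6) + (-1.4)·(-1.4) + (2.6)·(2.6)) / 4 = 33.2/4 = 8.3
  s[B,C] = ((-2.4)·(1.6) + (-2.4)·(0.6) + (3.6)·(0.6) + (-1.4)·(-0.4) + (2.6)·(-2.4)) / 4 = -8.8/4 = -2.2
  s[C,C] = ((1.6)·(1.6) + (0.6)·(0.6) + (0.6)·(0.6) + (-0.4)·(-0.4) + (-2.4)·(-2.4)) / 4 = 9.2/4 = 2.3
  Sample standard deviations s_i = √(s[i,i]):
  s(A) = √(6.5) = 2.5495
  s(B) = √(8.3) = 2.881
  s(C) = √(2.3) = 1.5166

Step 3 — r_{ij} = s_{ij} / (s_i · s_j):
  r[A,A] = 1 (diagonal).
  r[A,B] = -6.75 / (2.5495 · 2.881) = -6.75 / 7.3451 = -0.919
  r[A,C] = 2.75 / (2.5495 · 1.5166) = 2.75 / 3.8665 = 0.7112
  r[B,B] = 1 (diagonal).
  r[B,C] = -2.2 / (2.881 · 1.5166) = -2.2 / 4.3692 = -0.5035
  r[C,C] = 1 (diagonal).

R is symmetric with unit diagonal. Assembling:

R = [[1, -0.919, 0.7112],
 [-0.919, 1, -0.5035],
 [0.7112, -0.5035, 1]]


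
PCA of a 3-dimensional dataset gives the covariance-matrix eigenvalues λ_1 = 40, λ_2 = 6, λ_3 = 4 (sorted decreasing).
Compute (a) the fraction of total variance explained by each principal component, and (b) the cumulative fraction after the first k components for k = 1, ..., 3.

Step 1 — total variance = trace(Sigma) = Σ λ_i = 40 + 6 + 4 = 50.

Step 2 — fraction explained by component i = λ_i / Σ λ:
  PC1: 40/50 = 0.8
  PC2: 6/50 = 0.12
  PC3: 4/50 = 0.08

Step 3 — cumulative fraction after k components = (λ_1 + ... + λ_k) / Σ λ:
  k = 1: 40/50 = 0.8
  k = 2: (40 + 6)/50 = 46/50 = 0.92
  k = 3: (40 + 6 + 4)/50 = 50/50 = 1

Summary (fraction, with percent):

explained: PC1 0.8 (80%), PC2 0.12 (12%), PC3 0.08 (8%);  cumulative: 0.8, 0.92, 1


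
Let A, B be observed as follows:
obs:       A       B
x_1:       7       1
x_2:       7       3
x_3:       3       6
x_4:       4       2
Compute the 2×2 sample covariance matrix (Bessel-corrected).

Step 1 — column means:
  mean(A) = (7 + 7 + 3 + 4) / 4 = 21/4 = 5.25
  mean(B) = (1 + 3 + 6 + 2) / 4 = 12/4 = 3

Step 2 — sample covariance S[i,j] = (1/(n-1)) · Σ_k (x_{k,i} - mean_i) · (x_{k,j} - mean_j), with n-1 = 3.
  S[A,A] = ((1.75)·(1.75) + (1.75)·(1.75) + (-2.25)·(-2.25) + (-1.25)·(-1.25)) / 3 = 12.75/3 = 4.25
  S[A,B] = ((1.75)·(-2) + (1.75)·(0) + (-2.25)·(3) + (-1.25)·(-1)) / 3 = -9/3 = -3
  S[B,B] = ((-2)·(-2) + (0)·(0) + (3)·(3) + (-1)·(-1)) / 3 = 14/3 = 4.6667

S is symmetric (S[j,i] = S[i,j]). Assembling:

S = [[4.25, -3],
 [-3, 4.6667]]


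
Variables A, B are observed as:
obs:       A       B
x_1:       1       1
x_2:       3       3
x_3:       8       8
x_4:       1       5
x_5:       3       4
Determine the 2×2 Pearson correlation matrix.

Step 1 — column means:
  mean(A) = (1 + 3 + 8 + 1 + 3) / 5 = 16/5 = 3.2
  mean(B) = (1 + 3 + 8 + 5 + 4) / 5 = 21/5 = 4.2

Step 2 — sample variances and covariances s[i,j] = (1/(n-1)) · Σ_k (x_{k,i} - mean_i) · (x_{k,j} - mean_j), with n-1 = 4:
  s[A,A] = ((-2.2)·(-2.2) + (-0.2)·(-0.2) + (4.8)·(4.8) + (-2.2)·(-2.2) + (-0.2)·(-0.2)) / 4 = 32.8/4 = 8.2
  s[A,B] = ((-2.2)·(-3.2) + (-0.2)·(-1.2) + (4.8)·(3.8) + (-2.2)·(0.8) + (-0.2)·(-0.2)) / 4 = 23.8/4 = 5.95
  s[B,B] = ((-3.2)·(-3.2) + (-1.2)·(-1.2) + (3.8)·(3.8) + (0.8)·(0.8) + (-0.2)·(-0.2)) / 4 = 26.8/4 = 6.7
  Sample standard deviations s_i = √(s[i,i]):
  s(A) = √(8.2) = 2.8636
  s(B) = √(6.7) = 2.5884

Step 3 — r_{ij} = s_{ij} / (s_i · s_j):
  r[A,A] = 1 (diagonal).
  r[A,B] = 5.95 / (2.8636 · 2.5884) = 5.95 / 7.4122 = 0.8027
  r[B,B] = 1 (diagonal).

R is symmetric with unit diagonal. Assembling:

R = [[1, 0.8027],
 [0.8027, 1]]


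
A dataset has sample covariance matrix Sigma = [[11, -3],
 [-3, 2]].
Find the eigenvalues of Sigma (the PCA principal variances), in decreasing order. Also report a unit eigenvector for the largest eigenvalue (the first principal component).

Step 1 — characteristic polynomial of 2×2 Sigma:
  det(Sigma - λI) = λ² - trace · λ + det = 0.
  trace = 11 + 2 = 13, det = 11·2 - (-3)² = 13.
Step 2 — discriminant:
  Δ = trace² - 4·det = 169 - 52 = 117.
Step 3 — eigenvalues:
  λ = (trace ± √Δ)/2 = (13 ± 10.8167)/2,
  λ_1 = 11.9083,  λ_2 = 1.0917.

Step 4 — unit eigenvector for λ_1: solve (Sigma - λ_1 I)v = 0. First row:
  (11 - 11.9083)·v_x + (-3)·v_y = 0, i.e. (-0.9083)·v_x + (-3)·v_y = 0,
  so v ∝ (b, λ_1 - a) = (-3, 0.9083); multiply by -1 so the first entry is positive: u = (3, -0.9083).
  ||u|| = √((3)² + (-0.9083)²) = √(9.8251) ≈ 3.1345,
  v_1 = u/||u|| ≈ (0.9571, -0.2898) (||v_1|| = 1).

λ_1 = 11.9083,  λ_2 = 1.0917;  v_1 ≈ (0.9571, -0.2898)


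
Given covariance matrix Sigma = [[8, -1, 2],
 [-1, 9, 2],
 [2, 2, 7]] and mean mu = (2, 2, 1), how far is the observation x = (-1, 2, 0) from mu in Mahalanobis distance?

Step 1 — centre the observation: (x - mu) = (-3, 0, -1).

Step 2 — invert Sigma (cofactor / det for 3×3, or solve directly):
  Sigma^{-1} = [[0.1401, 0.0261, -0.0475],
 [0.0261, 0.1235, -0.0428],
 [-0.0475, -0.0428, 0.1686]].

Step 3 — form the quadratic (x - mu)^T · Sigma^{-1} · (x - mu):
  Sigma^{-1} · (x - mu) = (-0.3729, -0.0356, -0.0261).
  (x - mu)^T · [Sigma^{-1} · (x - mu)] = (-3)·(-0.3729) + (0)·(-0.0356) + (-1)·(-0.0261) = 1.1449.

Step 4 — take square root: d = √(1.1449) ≈ 1.07.

d(x, mu) = √(1.1449) ≈ 1.07


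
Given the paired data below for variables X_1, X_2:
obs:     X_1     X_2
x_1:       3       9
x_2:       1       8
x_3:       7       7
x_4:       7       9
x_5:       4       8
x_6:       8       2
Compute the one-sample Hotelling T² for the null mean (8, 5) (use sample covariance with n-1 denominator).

Step 1 — sample mean vector:
  mean(X_1) = (3 + 1 + 7 + 7 + 4 + 8) / 6 = 30/6 = 5
  mean(X_2) = (9 + 8 + 7 + 9 + 8 + 2) / 6 = 43/6 = 7.1667
  x̄ = (5, 7.1667),  deviation x̄ - mu_0 = (5, 7.1667) - (8, 5) = (-3, 2.1667).

Step 2 — sample covariance matrix, S[i,j] = (1/(n-1)) · Σ_k (x_{k,i} - mean_i) · (x_{k,j} - mean_j), divisor n-1 = 5:
  S[X_1,X_1] = ((-2)·(-2) + (-4)·(-4) + (2)·(2) + (2)·(2) + (-1)·(-1) + (3)·(3)) / 5 = 38/5 = 7.6
  S[X_1,X_2] = ((-2)·(1.8333) + (-4)·(0.8333) + (2)·(-0.1667) + (2)·(1.8333) + (-1)·(0.8333) + (3)·(-5.1667)) / 5 = -20/5 = -4
  S[X_2,X_2] = ((1.8333)·(1.8333) + (0.8333)·(0.8333) + (-0.1667)·(-0.1667) + (1.8333)·(1.8333) + (0.8333)·(0.8333) + (-5.1667)·(-5.1667)) / 5 = 34.8333/5 = 6.9667
  S = [[7.6, -4],
 [-4, 6.9667]].

Step 3 — invert S. det(S) = 7.6·6.9667 - (-4)² = 36.9467.
  S^{-1} = (1/det) · [[d, -b], [-b, a]] = [[0.1886, 0.1083],
 [0.1083, 0.2057]].

Step 4 — quadratic form (x̄ - mu_0)^T · S^{-1} · (x̄ - mu_0):
  S^{-1} · (x̄ - mu_0) = (-0.3311, 0.1209),
  (x̄ - mu_0)^T · [...] = (-3)·(-0.3311) + (2.1667)·(0.1209) = 1.2553.

Step 5 — scale by n: T² = 6 · 1.2553 = 7.5316.

T² ≈ 7.5316


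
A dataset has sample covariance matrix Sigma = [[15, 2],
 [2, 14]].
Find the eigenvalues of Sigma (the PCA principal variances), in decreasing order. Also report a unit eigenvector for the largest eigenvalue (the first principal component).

Step 1 — characteristic polynomial of 2×2 Sigma:
  det(Sigma - λI) = λ² - trace · λ + det = 0.
  trace = 15 + 14 = 29, det = 15·14 - (2)² = 206.
Step 2 — discriminant:
  Δ = trace² - 4·det = 841 - 824 = 17.
Step 3 — eigenvalues:
  λ = (trace ± √Δ)/2 = (29 ± 4.1231)/2,
  λ_1 = 16.5616,  λ_2 = 12.4384.

Step 4 — unit eigenvector for λ_1: solve (Sigma - λ_1 I)v = 0. First row:
  (15 - 16.5616)·v_x + (2)·v_y = 0, i.e. (-1.5616)·v_x + (2)·v_y = 0,
  so v ∝ (b, λ_1 - a) = (2, 1.5616) = u.
  ||u|| = √((2)² + (1.5616)²) = √(6.4384) ≈ 2.5374,
  v_1 = u/||u|| ≈ (0.7882, 0.6154) (||v_1|| = 1).

λ_1 = 16.5616,  λ_2 = 12.4384;  v_1 ≈ (0.7882, 0.6154)


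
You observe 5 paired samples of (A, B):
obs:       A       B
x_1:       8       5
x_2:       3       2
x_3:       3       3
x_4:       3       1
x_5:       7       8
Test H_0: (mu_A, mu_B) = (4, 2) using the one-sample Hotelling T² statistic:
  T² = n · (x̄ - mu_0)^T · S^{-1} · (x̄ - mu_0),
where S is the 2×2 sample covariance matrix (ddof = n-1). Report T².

Step 1 — sample mean vector:
  mean(A) = (8 + 3 + 3 + 3 + 7) / 5 = 24/5 = 4.8
  mean(B) = (5 + 2 + 3 + 1 + 8) / 5 = 19/5 = 3.8
  x̄ = (4.8, 3.8),  deviation x̄ - mu_0 = (4.8, 3.8) - (4, 2) = (0.8, 1.8).

Step 2 — sample covariance matrix, S[i,j] = (1/(n-1)) · Σ_k (x_{k,i} - mean_i) · (x_{k,j} - mean_j), divisor n-1 = 4:
  S[A,A] = ((3.2)·(3.2) + (-1.8)·(-1.8) + (-1.8)·(-1.8) + (-1.8)·(-1.8) + (2.2)·(2.2)) / 4 = 24.8/4 = 6.2
  S[A,B] = ((3.2)·(1.2) + (-1.8)·(-1.8) + (-1.8)·(-0.8) + (-1.8)·(-2.8) + (2.2)·(4.2)) / 4 = 22.8/4 = 5.7
  S[B,B] = ((1.2)·(1.2) + (-1.8)·(-1.8) + (-0.8)·(-0.8) + (-2.8)·(-2.8) + (4.2)·(4.2)) / 4 = 30.8/4 = 7.7
  S = [[6.2, 5.7],
 [5.7, 7.7]].

Step 3 — invert S. det(S) = 6.2·7.7 - (5.7)² = 15.25.
  S^{-1} = (1/det) · [[d, -b], [-b, a]] = [[0.5049, -0.3738],
 [-0.3738, 0.4066]].

Step 4 — quadratic form (x̄ - mu_0)^T · S^{-1} · (x̄ - mu_0):
  S^{-1} · (x̄ - mu_0) = (-0.2689, 0.4328),
  (x̄ - mu_0)^T · [...] = (0.8)·(-0.2689) + (1.8)·(0.4328) = 0.5639.

Step 5 — scale by n: T² = 5 · 0.5639 = 2.8197.

T² ≈ 2.8197


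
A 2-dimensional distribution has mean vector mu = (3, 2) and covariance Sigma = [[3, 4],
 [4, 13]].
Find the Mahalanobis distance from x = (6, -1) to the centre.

Step 1 — centre the observation: (x - mu) = (3, -3).

Step 2 — invert Sigma. det(Sigma) = 3·13 - (4)² = 23.
  Sigma^{-1} = (1/det) · [[d, -b], [-b, a]] = [[0.5652, -0.1739],
 [-0.1739, 0.1304]].

Step 3 — form the quadratic (x - mu)^T · Sigma^{-1} · (x - mu):
  Sigma^{-1} · (x - mu) = (2.2174, -0.913).
  (x - mu)^T · [Sigma^{-1} · (x - mu)] = (3)·(2.2174) + (-3)·(-0.913) = 9.3913.

Step 4 — take square root: d = √(9.3913) ≈ 3.0645.

d(x, mu) = √(9.3913) ≈ 3.0645


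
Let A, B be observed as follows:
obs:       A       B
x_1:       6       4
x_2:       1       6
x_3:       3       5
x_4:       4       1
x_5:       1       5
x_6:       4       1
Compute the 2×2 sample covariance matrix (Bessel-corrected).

Step 1 — column means:
  mean(A) = (6 + 1 + 3 + 4 + 1 + 4) / 6 = 19/6 = 3.1667
  mean(B) = (4 + 6 + 5 + 1 + 5 + 1) / 6 = 22/6 = 3.6667

Step 2 — sample covariance S[i,j] = (1/(n-1)) · Σ_k (x_{k,i} - mean_i) · (x_{k,j} - mean_j), with n-1 = 5.
  S[A,A] = ((2.8333)·(2.8333) + (-2.1667)·(-2.1667) + (-0.1667)·(-0.1667) + (0.8333)·(0.8333) + (-2.1667)·(-2.1667) + (0.8333)·(0.8333)) / 5 = 18.8333/5 = 3.7667
  S[A,B] = ((2.8333)·(0.3333) + (-2.1667)·(2.3333) + (-0.1667)·(1.3333) + (0.8333)·(-2.6667) + (-2.1667)·(1.3333) + (0.8333)·(-2.6667)) / 5 = -11.6667/5 = -2.3333
  S[B,B] = ((0.3333)·(0.3333) + (2.3333)·(2.3333) + (1.3333)·(1.3333) + (-2.6667)·(-2.6667) + (1.3333)·(1.3333) + (-2.6667)·(-2.6667)) / 5 = 23.3333/5 = 4.6667

S is symmetric (S[j,i] = S[i,j]). Assembling:

S = [[3.7667, -2.3333],
 [-2.3333, 4.6667]]


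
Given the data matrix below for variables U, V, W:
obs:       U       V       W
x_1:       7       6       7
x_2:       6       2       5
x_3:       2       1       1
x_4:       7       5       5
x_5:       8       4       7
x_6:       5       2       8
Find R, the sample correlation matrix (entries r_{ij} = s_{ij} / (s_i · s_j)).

Step 1 — column means:
  mean(U) = (7 + 6 + 2 + 7 + 8 + 5) / 6 = 35/6 = 5.8333
  mean(V) = (6 + 2 + 1 + 5 + 4 + 2) / 6 = 20/6 = 3.3333
  mean(W) = (7 + 5 + 1 + 5 + 7 + 8) / 6 = 33/6 = 5.5

Step 2 — sample variances and covariances s[i,j] = (1/(n-1)) · Σ_k (x_{k,i} - mean_i) · (x_{k,j} - mean_j), with n-1 = 5:
  s[U,U] = ((1.1667)·(1.1667) + (0.1667)·(0.1667) + (-3.8333)·(-3.8333) + (1.1667)·(1.1667) + (2.1667)·(2.1667) + (-0.8333)·(-0.8333)) / 5 = 22.8333/5 = 4.5667
  s[U,V] = ((1.1667)·(2.6667) + (0.1667)·(-1.3333) + (-3.8333)·(-2.3333) + (1.1667)·(1.6667) + (2.1667)·(0.6667) + (-0.8333)·(-1.3333)) / 5 = 16.3333/5 = 3.2667
  s[U,W] = ((1.1667)·(1.5) + (0.1667)·(-0.5) + (-3.8333)·(-4.5) + (1.1667)·(-0.5) + (2.1667)·(1.5) + (-0.8333)·(2.5)) / 5 = 19.5/5 = 3.9
  s[V,V] = ((2.6667)·(2.6667) + (-1.3333)·(-1.3333) + (-2.3333)·(-2.3333) + (1.6667)·(1.6667) + (0.6667)·(0.6667) + (-1.3333)·(-1.3333)) / 5 = 19.3333/5 = 3.8667
  s[V,W] = ((2.6667)·(1.5) + (-1.3333)·(-0.5) + (-2.3333)·(-4.5) + (1.6667)·(-0.5) + (0.6667)·(1.5) + (-1.3333)·(2.5)) / 5 = 12/5 = 2.4
  s[W,W] = ((1.5)·(1.5) + (-0.5)·(-0.5) + (-4.5)·(-4.5) + (-0.5)·(-0.5) + (1.5)·(1.5) + (2.5)·(2.5)) / 5 = 31.5/5 = 6.3
  Sample standard deviations s_i = √(s[i,i]):
  s(U) = √(4.5667) = 2.137
  s(V) = √(3.8667) = 1.9664
  s(W) = √(6.3) = 2.51

Step 3 — r_{ij} = s_{ij} / (s_i · s_j):
  r[U,U] = 1 (diagonal).
  r[U,V] = 3.2667 / (2.137 · 1.9664) = 3.2667 / 4.2021 = 0.7774
  r[U,W] = 3.9 / (2.137 · 2.51) = 3.9 / 5.3638 = 0.7271
  r[V,V] = 1 (diagonal).
  r[V,W] = 2.4 / (1.9664 · 2.51) = 2.4 / 4.9356 = 0.4863
  r[W,W] = 1 (diagonal).

R is symmetric with unit diagonal. Assembling:

R = [[1, 0.7774, 0.7271],
 [0.7774, 1, 0.4863],
 [0.7271, 0.4863, 1]]


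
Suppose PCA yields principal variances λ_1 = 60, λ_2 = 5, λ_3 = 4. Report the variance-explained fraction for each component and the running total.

Step 1 — total variance = trace(Sigma) = Σ λ_i = 60 + 5 + 4 = 69.

Step 2 — fraction explained by component i = λ_i / Σ λ:
  PC1: 60/69 = 0.8696
  PC2: 5/69 = 0.0725
  PC3: 4/69 = 0.058

Step 3 — cumulative fraction after k components = (λ_1 + ... + λ_k) / Σ λ:
  k = 1: 60/69 = 0.8696
  k = 2: (60 + 5)/69 = 65/69 = 0.942
  k = 3: (60 + 5 + 4)/69 = 69/69 = 1

Summary (fraction, with percent):

explained: PC1 0.8696 (86.96%), PC2 0.0725 (7.25%), PC3 0.058 (5.8%);  cumulative: 0.8696, 0.942, 1


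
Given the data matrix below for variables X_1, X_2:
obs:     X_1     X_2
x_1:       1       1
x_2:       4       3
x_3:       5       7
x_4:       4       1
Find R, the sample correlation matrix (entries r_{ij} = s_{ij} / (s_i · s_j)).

Step 1 — column means:
  mean(X_1) = (1 + 4 + 5 + 4) / 4 = 14/4 = 3.5
  mean(X_2) = (1 + 3 + 7 + 1) / 4 = 12/4 = 3

Step 2 — sample variances and covariances s[i,j] = (1/(n-1)) · Σ_k (x_{k,i} - mean_i) · (x_{k,j} - mean_j), with n-1 = 3:
  s[X_1,X_1] = ((-2.5)·(-2.5) + (0.5)·(0.5) + (1.5)·(1.5) + (0.5)·(0.5)) / 3 = 9/3 = 3
  s[X_1,X_2] = ((-2.5)·(-2) + (0.5)·(0) + (1.5)·(4) + (0.5)·(-2)) / 3 = 10/3 = 3.3333
  s[X_2,X_2] = ((-2)·(-2) + (0)·(0) + (4)·(4) + (-2)·(-2)) / 3 = 24/3 = 8
  Sample standard deviations s_i = √(s[i,i]):
  s(X_1) = √(3) = 1.7321
  s(X_2) = √(8) = 2.8284

Step 3 — r_{ij} = s_{ij} / (s_i · s_j):
  r[X_1,X_1] = 1 (diagonal).
  r[X_1,X_2] = 3.3333 / (1.7321 · 2.8284) = 3.3333 / 4.899 = 0.6804
  r[X_2,X_2] = 1 (diagonal).

R is symmetric with unit diagonal. Assembling:

R = [[1, 0.6804],
 [0.6804, 1]]


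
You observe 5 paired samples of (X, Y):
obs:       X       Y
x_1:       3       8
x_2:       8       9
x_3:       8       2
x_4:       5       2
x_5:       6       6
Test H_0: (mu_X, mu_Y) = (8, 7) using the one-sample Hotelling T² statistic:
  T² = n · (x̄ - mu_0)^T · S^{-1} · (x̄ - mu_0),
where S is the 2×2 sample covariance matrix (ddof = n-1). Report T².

Step 1 — sample mean vector:
  mean(X) = (3 + 8 + 8 + 5 + 6) / 5 = 30/5 = 6
  mean(Y) = (8 + 9 + 2 + 2 + 6) / 5 = 27/5 = 5.4
  x̄ = (6, 5.4),  deviation x̄ - mu_0 = (6, 5.4) - (8, 7) = (-2, -1.6).

Step 2 — sample covariance matrix, S[i,j] = (1/(n-1)) · Σ_k (x_{k,i} - mean_i) · (x_{k,j} - mean_j), divisor n-1 = 4:
  S[X,X] = ((-3)·(-3) + (2)·(2) + (2)·(2) + (-1)·(-1) + (0)·(0)) / 4 = 18/4 = 4.5
  S[X,Y] = ((-3)·(2.6) + (2)·(3.6) + (2)·(-3.4) + (-1)·(-3.4) + (0)·(0.6)) / 4 = -4/4 = -1
  S[Y,Y] = ((2.6)·(2.6) + (3.6)·(3.6) + (-3.4)·(-3.4) + (-3.4)·(-3.4) + (0.6)·(0.6)) / 4 = 43.2/4 = 10.8
  S = [[4.5, -1],
 [-1, 10.8]].

Step 3 — invert S. det(S) = 4.5·10.8 - (-1)² = 47.6.
  S^{-1} = (1/det) · [[d, -b], [-b, a]] = [[0.2269, 0.021],
 [0.021, 0.0945]].

Step 4 — quadratic form (x̄ - mu_0)^T · S^{-1} · (x̄ - mu_0):
  S^{-1} · (x̄ - mu_0) = (-0.4874, -0.1933),
  (x̄ - mu_0)^T · [...] = (-2)·(-0.4874) + (-1.6)·(-0.1933) = 1.284.

Step 5 — scale by n: T² = 5 · 1.284 = 6.4202.

T² ≈ 6.4202


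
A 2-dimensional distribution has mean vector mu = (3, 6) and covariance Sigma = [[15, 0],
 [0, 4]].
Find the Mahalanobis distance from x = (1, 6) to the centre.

Step 1 — centre the observation: (x - mu) = (-2, 0).

Step 2 — invert Sigma. det(Sigma) = 15·4 - (0)² = 60.
  Sigma^{-1} = (1/det) · [[d, -b], [-b, a]] = [[0.0667, 0],
 [0, 0.25]].

Step 3 — form the quadratic (x - mu)^T · Sigma^{-1} · (x - mu):
  Sigma^{-1} · (x - mu) = (-0.1333, 0).
  (x - mu)^T · [Sigma^{-1} · (x - mu)] = (-2)·(-0.1333) + (0)·(0) = 0.2667.

Step 4 — take square root: d = √(0.2667) ≈ 0.5164.

d(x, mu) = √(0.2667) ≈ 0.5164
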